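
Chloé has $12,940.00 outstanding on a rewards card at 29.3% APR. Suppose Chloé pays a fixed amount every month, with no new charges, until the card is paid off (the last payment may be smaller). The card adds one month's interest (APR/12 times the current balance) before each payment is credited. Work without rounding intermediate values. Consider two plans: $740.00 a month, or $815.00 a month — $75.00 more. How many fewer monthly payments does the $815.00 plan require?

Monthly rate r = 29.3%/12 = 2.44167% = 0.0244167.
At $740.00/mo: n = ⌈−ln(1 − rB₀/P)/ln(1+r)⌉ = 24 payments (last $60.97); total interest = total paid − $12,940.00 = $4,140.97.
At $815.00/mo: 21 payments (last $273.08); total interest $3,633.08.
Payments saved = 24 − 21 = 3.

3 fewer payments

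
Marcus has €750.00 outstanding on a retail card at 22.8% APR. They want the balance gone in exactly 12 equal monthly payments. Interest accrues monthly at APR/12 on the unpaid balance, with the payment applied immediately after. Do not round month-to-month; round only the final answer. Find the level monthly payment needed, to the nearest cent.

€70.48

Monthly rate r = 22.8%/12 = 1.9% = 0.019.
Level-payment amortization: P = B₀·r / (1 − (1+r)^(−n)) = 750.00·0.019 / (1 − 1.019^(−12)).
Denominator 1 − (1+r)^(−12) = 0.202171048.
P = 14.25 / 0.202171048 ≈ 70.48.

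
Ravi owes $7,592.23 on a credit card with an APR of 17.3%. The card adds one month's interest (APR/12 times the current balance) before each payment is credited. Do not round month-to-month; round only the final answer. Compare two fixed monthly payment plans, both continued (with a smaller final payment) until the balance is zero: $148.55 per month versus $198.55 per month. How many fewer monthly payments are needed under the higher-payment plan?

Monthly rate r = 17.3%/12 = 1.44167% = 0.0144167.
At $148.55/mo: n = ⌈−ln(1 − rB₀/P)/ln(1+r)⌉ = 94 payments (last $39.03); total interest = total paid − $7,592.23 = $6,261.95.
At $198.55/mo: 56 payments (last $195.31); total interest $3,523.33.
Payments saved = 94 − 56 = 38.

38 fewer payments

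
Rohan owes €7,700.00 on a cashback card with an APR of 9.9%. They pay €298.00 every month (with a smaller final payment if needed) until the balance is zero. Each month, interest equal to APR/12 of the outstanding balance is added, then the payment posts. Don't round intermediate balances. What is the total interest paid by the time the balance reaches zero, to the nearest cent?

€995.72

Monthly rate r = 9.9%/12 = 0.825% = 0.00825.
Payoff takes n = ⌈−ln(1 − rB₀/P)/ln(1+r)⌉ = ⌈29.180⌉ = 30 payments; the last is €53.72.
Total paid = 29·€298.00 + €53.72 = €8,695.72.
Total interest = total paid − principal = €8,695.72 − €7,700.00 = €995.72.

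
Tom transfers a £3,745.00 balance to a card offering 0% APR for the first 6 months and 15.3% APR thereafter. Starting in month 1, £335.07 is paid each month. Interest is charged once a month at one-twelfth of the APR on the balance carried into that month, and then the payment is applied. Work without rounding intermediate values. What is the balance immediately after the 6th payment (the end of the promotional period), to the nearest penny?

Promo months 1–6 at r₀ = 0%/12 = 0; months 7+ at r₁ = 15.3%/12 = 0.01275.
After month 6 (no interest yet): B = £3,745.00 − 6·£335.07 = £1,734.58.

£1,734.58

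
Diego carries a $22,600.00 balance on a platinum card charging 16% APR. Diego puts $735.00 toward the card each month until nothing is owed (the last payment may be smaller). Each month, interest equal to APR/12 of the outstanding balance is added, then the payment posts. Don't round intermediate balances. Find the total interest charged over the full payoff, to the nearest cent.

$6,677.78

Monthly rate r = 16%/12 = 1.33333% = 0.0133333.
Payoff takes n = ⌈−ln(1 − rB₀/P)/ln(1+r)⌉ = ⌈39.833⌉ = 40 payments; the last is $612.78.
Total paid = 39·$735.00 + $612.78 = $29,277.78.
Total interest = total paid − principal = $29,277.78 − $22,600.00 = $6,677.78.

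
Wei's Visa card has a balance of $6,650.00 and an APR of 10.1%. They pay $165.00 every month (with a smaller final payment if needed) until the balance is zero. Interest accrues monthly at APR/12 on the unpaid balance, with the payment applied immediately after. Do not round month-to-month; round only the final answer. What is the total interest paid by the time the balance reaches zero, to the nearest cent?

$1,506.81

Monthly rate r = 10.1%/12 = 0.841667% = 0.00841667.
Payoff takes n = ⌈−ln(1 − rB₀/P)/ln(1+r)⌉ = ⌈49.434⌉ = 50 payments; the last is $71.81.
Total paid = 49·$165.00 + $71.81 = $8,156.81.
Total interest = total paid − principal = $8,156.81 − $6,650.00 = $1,506.81.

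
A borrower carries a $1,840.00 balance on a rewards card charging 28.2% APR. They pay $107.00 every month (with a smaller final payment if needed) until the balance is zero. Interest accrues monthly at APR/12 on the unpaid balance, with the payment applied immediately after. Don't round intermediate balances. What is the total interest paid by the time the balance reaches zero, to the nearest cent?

Monthly rate r = 28.2%/12 = 2.35% = 0.0235.
Payoff takes n = ⌈−ln(1 − rB₀/P)/ln(1+r)⌉ = ⌈22.288⌉ = 23 payments; the last is $31.04.
Total paid = 22·$107.00 + $31.04 = $2,385.04.
Total interest = total paid − principal = $2,385.04 − $1,840.00 = $545.04.

$545.04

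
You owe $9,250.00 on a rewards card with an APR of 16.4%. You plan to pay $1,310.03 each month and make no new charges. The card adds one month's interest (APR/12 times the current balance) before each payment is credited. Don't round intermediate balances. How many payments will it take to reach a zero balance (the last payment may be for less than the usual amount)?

8 months

Monthly rate r = 16.4%/12 = 1.36667% = 0.0136667.
Recurrence: B ← B·(1+r) − $1,310.03.
Month 1: interest $126.42; balance after payment $8,066.39.
Month 2: interest $110.24; balance after payment $6,866.60.
Closed form: n = −ln(1 − rB₀/P)/ln(1+r) = −ln(0.9035)/ln(1.01367) ≈ 7.476, so the balance reaches zero during payment 8.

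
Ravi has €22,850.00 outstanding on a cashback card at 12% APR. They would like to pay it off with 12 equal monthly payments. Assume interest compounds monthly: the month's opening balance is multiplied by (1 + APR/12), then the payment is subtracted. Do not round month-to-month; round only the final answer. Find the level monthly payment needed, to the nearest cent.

€2,030.19

Monthly rate r = 12%/12 = 1% = 0.01.
Level-payment amortization: P = B₀·r / (1 − (1+r)^(−n)) = 22850.00·0.01 / (1 − 1.01^(−12)).
Denominator 1 − (1+r)^(−12) = 0.112550775.
P = 228.5 / 0.112550775 ≈ 2030.19.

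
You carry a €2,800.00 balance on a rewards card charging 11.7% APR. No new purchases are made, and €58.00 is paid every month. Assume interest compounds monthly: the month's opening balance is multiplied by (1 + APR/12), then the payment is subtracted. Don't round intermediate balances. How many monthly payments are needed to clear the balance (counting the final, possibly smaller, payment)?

Monthly rate r = 11.7%/12 = 0.975% = 0.00975.
Recurrence: B ← B·(1+r) − €58.00.
Month 1: interest €27.30; balance after payment €2,769.30.
Month 2: interest €27.00; balance after payment €2,738.30.
Closed form: n = −ln(1 − rB₀/P)/ln(1+r) = −ln(0.52931)/ln(1.00975) ≈ 65.567, so the balance reaches zero during payment 66.

66 months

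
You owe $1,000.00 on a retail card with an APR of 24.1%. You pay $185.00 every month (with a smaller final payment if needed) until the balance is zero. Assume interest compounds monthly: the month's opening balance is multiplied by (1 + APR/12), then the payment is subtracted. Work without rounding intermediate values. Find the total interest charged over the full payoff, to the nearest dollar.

Monthly rate r = 24.1%/12 = 2.00833% = 0.0200833.
Payoff takes n = ⌈−ln(1 − rB₀/P)/ln(1+r)⌉ = ⌈5.779⌉ = 6 payments; the last is $144.47.
Total paid = 5·$185.00 + $144.47 = $1,069.47.
Total interest = total paid − principal = $1,069.47 − $1,000.00 = $69.47.

$69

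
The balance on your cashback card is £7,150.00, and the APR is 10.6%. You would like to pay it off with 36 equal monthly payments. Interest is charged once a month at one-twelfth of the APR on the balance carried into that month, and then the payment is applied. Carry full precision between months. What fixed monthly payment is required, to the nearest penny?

Monthly rate r = 10.6%/12 = 0.883333% = 0.00883333.
Level-payment amortization: P = B₀·r / (1 − (1+r)^(−n)) = 7150.00·0.00883333 / (1 − 1.00883^(−36)).
Denominator 1 − (1+r)^(−36) = 0.271380562.
P = 63.1583 / 0.271380562 ≈ 232.73.

£232.73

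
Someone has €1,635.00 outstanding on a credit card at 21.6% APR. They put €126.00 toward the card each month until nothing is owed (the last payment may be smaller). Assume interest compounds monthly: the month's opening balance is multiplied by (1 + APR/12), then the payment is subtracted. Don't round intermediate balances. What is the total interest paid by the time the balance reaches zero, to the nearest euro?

€244

Monthly rate r = 21.6%/12 = 1.8% = 0.018.
Payoff takes n = ⌈−ln(1 − rB₀/P)/ln(1+r)⌉ = ⌈14.911⌉ = 15 payments; the last is €114.90.
Total paid = 14·€126.00 + €114.90 = €1,878.90.
Total interest = total paid − principal = €1,878.90 − €1,635.00 = €243.90.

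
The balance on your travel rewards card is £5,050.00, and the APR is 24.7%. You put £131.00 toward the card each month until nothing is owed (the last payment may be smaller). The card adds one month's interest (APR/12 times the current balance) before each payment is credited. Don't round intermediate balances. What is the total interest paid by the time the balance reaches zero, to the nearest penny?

£5,092.17

Monthly rate r = 24.7%/12 = 2.05833% = 0.0205833.
Payoff takes n = ⌈−ln(1 − rB₀/P)/ln(1+r)⌉ = ⌈77.419⌉ = 78 payments; the last is £55.17.
Total paid = 77·£131.00 + £55.17 = £10,142.17.
Total interest = total paid − principal = £10,142.17 − £5,050.00 = £5,092.17.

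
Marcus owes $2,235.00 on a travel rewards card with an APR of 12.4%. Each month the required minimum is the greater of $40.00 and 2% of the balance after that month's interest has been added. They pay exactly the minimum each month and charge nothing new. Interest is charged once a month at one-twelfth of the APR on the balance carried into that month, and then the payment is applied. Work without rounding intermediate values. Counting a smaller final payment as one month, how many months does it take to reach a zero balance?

82 months

Monthly rate r = 12.4%/12 = 1.03333% = 0.0103333.
While 2% of the post-interest balance exceeds $40.00, each month B ← (B·(1+r))·(1 − 0.02), i.e. B shrinks by the factor (1+r)·0.98 = 0.99013.
This holds for months 1–13. Entering month 14 the balance is $1,964.52; 2% of the post-interest balance is now below $40.00, so the flat $40.00 minimum applies from here.
From month 14 a fixed $40.00 at rate r clears $1,964.52 in 69 more payments. Total: 13 + 69 = 82 months.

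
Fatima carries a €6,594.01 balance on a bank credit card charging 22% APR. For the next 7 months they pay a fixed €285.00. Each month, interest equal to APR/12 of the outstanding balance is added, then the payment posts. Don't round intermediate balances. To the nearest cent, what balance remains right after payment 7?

€5,380.09

Monthly rate r = 22%/12 = 1.83333% = 0.0183333.
Each month: B ← B·(1+r) − €285.00.
Month 1: interest €120.89; balance after payment €6,429.90.
Month 2: interest €117.88; balance after payment €6,262.78.
Month 3: interest €114.82; balance after payment €6,092.60.
Month 4: interest €111.70; balance after payment €5,919.30.
Month 5: interest €108.52; balance after payment €5,742.82.
Month 6: interest €105.28; balance after payment €5,563.10.
Month 7: interest €101.99; balance after payment €5,380.09.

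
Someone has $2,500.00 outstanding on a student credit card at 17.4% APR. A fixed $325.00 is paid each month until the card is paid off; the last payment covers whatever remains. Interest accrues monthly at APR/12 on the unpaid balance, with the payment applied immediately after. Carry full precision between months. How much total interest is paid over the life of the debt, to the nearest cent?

Monthly rate r = 17.4%/12 = 1.45% = 0.0145.
Payoff takes n = ⌈−ln(1 − rB₀/P)/ln(1+r)⌉ = ⌈8.215⌉ = 9 payments; the last is $70.31.
Total paid = 8·$325.00 + $70.31 = $2,670.31.
Total interest = total paid − principal = $2,670.31 − $2,500.00 = $170.31.

$170.31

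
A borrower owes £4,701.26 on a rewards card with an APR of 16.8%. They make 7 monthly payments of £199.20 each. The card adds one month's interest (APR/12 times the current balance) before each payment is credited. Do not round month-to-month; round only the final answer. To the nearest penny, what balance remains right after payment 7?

Monthly rate r = 16.8%/12 = 1.4% = 0.014.
Each month: B ← B·(1+r) − £199.20.
Month 1: interest £65.82; balance after payment £4,567.88.
Month 2: interest £63.95; balance after payment £4,432.63.
Month 3: interest £62.06; balance after payment £4,295.48.
Month 4: interest £60.14; balance after payment £4,156.42.
Month 5: interest £58.19; balance after payment £4,015.41.
Month 6: interest £56.22; balance after payment £3,872.43.
Month 7: interest £54.21; balance after payment £3,727.44.

£3,727.44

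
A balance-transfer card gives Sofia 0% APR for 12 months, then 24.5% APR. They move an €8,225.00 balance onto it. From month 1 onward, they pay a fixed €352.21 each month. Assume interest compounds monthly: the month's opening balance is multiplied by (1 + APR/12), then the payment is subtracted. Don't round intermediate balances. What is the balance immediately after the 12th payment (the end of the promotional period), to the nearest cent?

Promo months 1–12 at r₀ = 0%/12 = 0; months 13+ at r₁ = 24.5%/12 = 0.0204167.
After month 12 (no interest yet): B = €8,225.00 − 12·€352.21 = €3,998.48.

€3,998.48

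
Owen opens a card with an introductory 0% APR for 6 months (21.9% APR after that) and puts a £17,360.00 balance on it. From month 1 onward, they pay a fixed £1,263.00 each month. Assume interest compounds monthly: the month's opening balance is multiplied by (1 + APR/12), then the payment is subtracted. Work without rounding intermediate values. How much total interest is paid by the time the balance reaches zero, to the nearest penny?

£863.00

Promo months 1–6 at r₀ = 0%/12 = 0; months 7+ at r₁ = 21.9%/12 = 0.01825.
After month 6 (no interest yet): B = £17,360.00 − 6·£1,263.00 = £9,782.00.
Then at r₁ with £1,263.00/mo: n₂ = −ln(1 − r₁·B/P)/ln(1+r₁) ≈ 8.43 → 9 more payments.
Total paid = 14·£1,263.00 + £541.00 = £18,223.00; interest = £18,223.00 − £17,360.00 = £863.00.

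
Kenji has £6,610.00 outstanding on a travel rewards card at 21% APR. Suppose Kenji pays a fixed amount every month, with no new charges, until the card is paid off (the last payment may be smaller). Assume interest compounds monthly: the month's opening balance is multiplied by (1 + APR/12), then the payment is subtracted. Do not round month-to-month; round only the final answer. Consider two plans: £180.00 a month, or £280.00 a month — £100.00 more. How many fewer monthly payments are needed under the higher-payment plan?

Monthly rate r = 21%/12 = 1.75% = 0.0175.
At £180.00/mo: n = ⌈−ln(1 − rB₀/P)/ln(1+r)⌉ = 60 payments (last £56.77); total interest = total paid − £6,610.00 = £4,066.77.
At £280.00/mo: 31 payments (last £201.98); total interest £1,991.98.
Payments saved = 60 − 31 = 29.

29 fewer payments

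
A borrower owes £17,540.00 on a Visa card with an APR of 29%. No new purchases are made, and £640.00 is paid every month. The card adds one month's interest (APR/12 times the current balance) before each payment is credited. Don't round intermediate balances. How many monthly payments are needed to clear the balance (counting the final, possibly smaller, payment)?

Monthly rate r = 29%/12 = 2.41667% = 0.0241667.
Recurrence: B ← B·(1+r) − £640.00.
Month 1: interest £423.88; balance after payment £17,323.88.
Month 2: interest £418.66; balance after payment £17,102.54.
Closed form: n = −ln(1 − rB₀/P)/ln(1+r) = −ln(0.33768)/ln(1.02417) ≈ 45.464, so the balance reaches zero during payment 46.

46 payments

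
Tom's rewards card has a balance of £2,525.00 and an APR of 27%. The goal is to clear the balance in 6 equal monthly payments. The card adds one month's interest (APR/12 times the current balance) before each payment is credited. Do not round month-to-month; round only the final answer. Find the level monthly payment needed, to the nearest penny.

Monthly rate r = 27%/12 = 2.25% = 0.0225.
Level-payment amortization: P = B₀·r / (1 − (1+r)^(−n)) = 2525.00·0.0225 / (1 − 1.0225^(−6)).
Denominator 1 − (1+r)^(−6) = 0.124975728.
P = 56.8125 / 0.124975728 ≈ 454.59.

£454.59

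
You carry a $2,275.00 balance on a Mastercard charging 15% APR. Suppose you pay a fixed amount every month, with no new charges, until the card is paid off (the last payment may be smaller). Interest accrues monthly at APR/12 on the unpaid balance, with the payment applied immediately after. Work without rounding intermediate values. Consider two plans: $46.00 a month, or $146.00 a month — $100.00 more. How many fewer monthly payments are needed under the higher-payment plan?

Monthly rate r = 15%/12 = 1.25% = 0.0125.
At $46.00/mo: n = ⌈−ln(1 − rB₀/P)/ln(1+r)⌉ = 78 payments (last $23.55); total interest = total paid − $2,275.00 = $1,290.55.
At $146.00/mo: 18 payments (last $64.32); total interest $271.32.
Payments saved = 78 − 18 = 60.

60 fewer payments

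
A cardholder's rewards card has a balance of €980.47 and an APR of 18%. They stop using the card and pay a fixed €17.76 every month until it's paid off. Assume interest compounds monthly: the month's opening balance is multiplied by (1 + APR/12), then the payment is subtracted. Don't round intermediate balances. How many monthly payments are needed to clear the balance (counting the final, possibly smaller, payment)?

Monthly rate r = 18%/12 = 1.5% = 0.015.
Recurrence: B ← B·(1+r) − €17.76.
Month 1: interest €14.71; balance after payment €977.42.
Month 2: interest €14.66; balance after payment €974.32.
Closed form: n = −ln(1 − rB₀/P)/ln(1+r) = −ln(0.1719)/ln(1.015) ≈ 118.268, so the balance reaches zero during payment 119.

119 months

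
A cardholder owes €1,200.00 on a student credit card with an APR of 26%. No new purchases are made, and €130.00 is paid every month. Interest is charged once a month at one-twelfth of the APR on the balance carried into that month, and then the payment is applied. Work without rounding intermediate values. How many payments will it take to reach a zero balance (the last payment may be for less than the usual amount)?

11 payments

Monthly rate r = 26%/12 = 2.16667% = 0.0216667.
Recurrence: B ← B·(1+r) − €130.00.
Month 1: interest €26.00; balance after payment €1,096.00.
Month 2: interest €23.75; balance after payment €989.75.
Closed form: n = −ln(1 − rB₀/P)/ln(1+r) = −ln(0.8)/ln(1.02167) ≈ 10.410, so the balance reaches zero during payment 11.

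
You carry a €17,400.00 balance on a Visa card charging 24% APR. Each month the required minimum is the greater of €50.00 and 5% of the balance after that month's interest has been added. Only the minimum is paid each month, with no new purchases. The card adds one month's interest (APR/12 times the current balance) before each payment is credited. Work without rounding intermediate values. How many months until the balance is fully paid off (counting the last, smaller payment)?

117 months

Monthly rate r = 24%/12 = 2% = 0.02.
While 5% of the post-interest balance exceeds €50.00, each month B ← (B·(1+r))·(1 − 0.05), i.e. B shrinks by the factor (1+r)·0.95 = 0.969.
This holds for months 1–92. Entering month 93 the balance is €960.14; 5% of the post-interest balance is now below €50.00, so the flat €50.00 minimum applies from here.
From month 93 a fixed €50.00 at rate r clears €960.14 in 25 more payments. Total: 92 + 25 = 117 months.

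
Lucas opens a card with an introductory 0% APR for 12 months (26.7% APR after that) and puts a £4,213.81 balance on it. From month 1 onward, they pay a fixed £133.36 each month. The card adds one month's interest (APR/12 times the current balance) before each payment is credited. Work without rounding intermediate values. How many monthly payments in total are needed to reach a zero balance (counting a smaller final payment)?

Promo months 1–12 at r₀ = 0%/12 = 0; months 13+ at r₁ = 26.7%/12 = 0.02225.
After month 12 (no interest yet): B = £4,213.81 − 12·£133.36 = £2,613.49.
Then at r₁ with £133.36/mo: n₂ = −ln(1 − r₁·B/P)/ln(1+r₁) ≈ 26.03 → 27 more payments.

39 payments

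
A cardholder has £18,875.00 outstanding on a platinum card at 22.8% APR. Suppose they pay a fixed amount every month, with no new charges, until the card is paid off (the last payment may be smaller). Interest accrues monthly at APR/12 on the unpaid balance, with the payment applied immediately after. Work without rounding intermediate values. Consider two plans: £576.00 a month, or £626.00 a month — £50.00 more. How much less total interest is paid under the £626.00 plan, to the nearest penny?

Monthly rate r = 22.8%/12 = 1.9% = 0.019.
At £576.00/mo: n = ⌈−ln(1 − rB₀/P)/ln(1+r)⌉ = 52 payments (last £446.96); total interest = total paid − £18,875.00 = £10,947.96.
At £626.00/mo: 46 payments (last £124.64); total interest £9,419.64.
Interest saved = £10,947.96 − £9,419.64 = £1,528.32.

£1,528.32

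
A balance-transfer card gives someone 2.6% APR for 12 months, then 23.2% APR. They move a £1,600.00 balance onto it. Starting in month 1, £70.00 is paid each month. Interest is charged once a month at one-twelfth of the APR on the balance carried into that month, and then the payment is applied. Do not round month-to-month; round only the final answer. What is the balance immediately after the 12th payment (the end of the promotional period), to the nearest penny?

Promo months 1–12 at r₀ = 2.6%/12 = 0.00216667; months 13+ at r₁ = 23.2%/12 = 0.0193333.
After month 12: iterate B ← B·(1+r₀) − £70.00 for 12 months → £792.02.

£792.02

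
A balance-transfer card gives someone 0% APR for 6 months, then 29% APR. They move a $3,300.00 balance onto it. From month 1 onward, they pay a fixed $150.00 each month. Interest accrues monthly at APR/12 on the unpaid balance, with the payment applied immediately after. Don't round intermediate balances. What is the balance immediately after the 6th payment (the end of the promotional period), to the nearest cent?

$2,400.00

Promo months 1–6 at r₀ = 0%/12 = 0; months 7+ at r₁ = 29%/12 = 0.0241667.
After month 6 (no interest yet): B = $3,300.00 − 6·$150.00 = $2,400.00.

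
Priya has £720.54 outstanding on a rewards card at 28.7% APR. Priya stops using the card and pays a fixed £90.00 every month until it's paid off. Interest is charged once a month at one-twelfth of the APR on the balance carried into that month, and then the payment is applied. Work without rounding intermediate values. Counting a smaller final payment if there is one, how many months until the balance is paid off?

Monthly rate r = 28.7%/12 = 2.39167% = 0.0239167.
Recurrence: B ← B·(1+r) − £90.00.
Month 1: interest £17.23; balance after payment £647.77.
Month 2: interest £15.49; balance after payment £573.27.
Closed form: n = −ln(1 − rB₀/P)/ln(1+r) = −ln(0.80852)/ln(1.02392) ≈ 8.993, so the balance reaches zero during payment 9.

9 months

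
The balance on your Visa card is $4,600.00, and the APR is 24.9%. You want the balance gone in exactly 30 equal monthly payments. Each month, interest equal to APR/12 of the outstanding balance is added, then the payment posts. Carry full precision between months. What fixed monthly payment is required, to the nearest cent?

$207.51

Monthly rate r = 24.9%/12 = 2.075% = 0.02075.
Level-payment amortization: P = B₀·r / (1 − (1+r)^(−n)) = 4600.00·0.02075 / (1 − 1.02075^(−30)).
Denominator 1 − (1+r)^(−30) = 0.459969434.
P = 95.45 / 0.459969434 ≈ 207.51.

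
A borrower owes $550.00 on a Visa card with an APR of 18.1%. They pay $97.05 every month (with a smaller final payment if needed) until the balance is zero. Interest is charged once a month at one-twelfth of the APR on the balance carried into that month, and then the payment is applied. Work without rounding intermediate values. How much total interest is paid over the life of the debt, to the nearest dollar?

Monthly rate r = 18.1%/12 = 1.50833% = 0.0150833.
Payoff takes n = ⌈−ln(1 − rB₀/P)/ln(1+r)⌉ = ⌈5.969⌉ = 6 payments; the last is $94.04.
Total paid = 5·$97.05 + $94.04 = $579.29.
Total interest = total paid − principal = $579.29 − $550.00 = $29.29.

$29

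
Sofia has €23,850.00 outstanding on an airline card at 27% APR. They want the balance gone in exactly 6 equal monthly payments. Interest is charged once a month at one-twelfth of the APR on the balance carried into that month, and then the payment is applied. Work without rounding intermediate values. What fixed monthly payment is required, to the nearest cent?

€4,293.83

Monthly rate r = 27%/12 = 2.25% = 0.0225.
Level-payment amortization: P = B₀·r / (1 − (1+r)^(−n)) = 23850.00·0.0225 / (1 − 1.0225^(−6)).
Denominator 1 − (1+r)^(−6) = 0.124975728.
P = 536.625 / 0.124975728 ≈ 4293.83.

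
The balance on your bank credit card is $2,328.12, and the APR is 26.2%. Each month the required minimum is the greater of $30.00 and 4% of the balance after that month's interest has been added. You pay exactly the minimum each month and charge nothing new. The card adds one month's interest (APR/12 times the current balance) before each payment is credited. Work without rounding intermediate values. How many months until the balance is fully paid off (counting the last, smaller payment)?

96 months

Monthly rate r = 26.2%/12 = 2.18333% = 0.0218333.
While 4% of the post-interest balance exceeds $30.00, each month B ← (B·(1+r))·(1 − 0.04), i.e. B shrinks by the factor (1+r)·0.96 = 0.98096.
This holds for months 1–61. Entering month 62 the balance is $720.67; 4% of the post-interest balance is now below $30.00, so the flat $30.00 minimum applies from here.
From month 62 a fixed $30.00 at rate r clears $720.67 in 35 more payments. Total: 61 + 35 = 96 months.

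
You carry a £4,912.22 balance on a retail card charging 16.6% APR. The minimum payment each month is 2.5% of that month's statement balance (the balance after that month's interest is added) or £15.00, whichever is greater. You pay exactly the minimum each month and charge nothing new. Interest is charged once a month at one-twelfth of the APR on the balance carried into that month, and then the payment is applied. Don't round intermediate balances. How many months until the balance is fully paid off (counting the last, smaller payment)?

Monthly rate r = 16.6%/12 = 1.38333% = 0.0138333.
While 2.5% of the post-interest balance exceeds £15.00, each month B ← (B·(1+r))·(1 − 0.025), i.e. B shrinks by the factor (1+r)·0.975 = 0.98849.
This holds for months 1–183. Entering month 184 the balance is £590.21; 2.5% of the post-interest balance is now below £15.00, so the flat £15.00 minimum applies from here.
From month 184 a fixed £15.00 at rate r clears £590.21 in 58 more payments. Total: 183 + 58 = 241 months.

241 months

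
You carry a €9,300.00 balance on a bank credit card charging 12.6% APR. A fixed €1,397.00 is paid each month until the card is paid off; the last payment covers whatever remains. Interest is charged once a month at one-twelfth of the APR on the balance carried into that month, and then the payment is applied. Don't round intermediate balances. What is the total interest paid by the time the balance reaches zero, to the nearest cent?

€391.98

Monthly rate r = 12.6%/12 = 1.05% = 0.0105.
Payoff takes n = ⌈−ln(1 − rB₀/P)/ln(1+r)⌉ = ⌈6.937⌉ = 7 payments; the last is €1,309.98.
Total paid = 6·€1,397.00 + €1,309.98 = €9,691.98.
Total interest = total paid − principal = €9,691.98 − €9,300.00 = €391.98.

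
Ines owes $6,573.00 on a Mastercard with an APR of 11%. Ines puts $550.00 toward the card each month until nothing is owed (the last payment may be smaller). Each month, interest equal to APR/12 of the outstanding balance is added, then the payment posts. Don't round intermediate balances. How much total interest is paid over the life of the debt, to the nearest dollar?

$421

Monthly rate r = 11%/12 = 0.916667% = 0.00916667.
Payoff takes n = ⌈−ln(1 − rB₀/P)/ln(1+r)⌉ = ⌈12.716⌉ = 13 payments; the last is $394.07.
Total paid = 12·$550.00 + $394.07 = $6,994.07.
Total interest = total paid − principal = $6,994.07 − $6,573.00 = $421.07.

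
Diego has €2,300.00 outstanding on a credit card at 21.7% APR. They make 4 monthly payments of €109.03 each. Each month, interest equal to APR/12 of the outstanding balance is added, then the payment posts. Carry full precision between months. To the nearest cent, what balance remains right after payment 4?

Monthly rate r = 21.7%/12 = 1.80833% = 0.0180833.
Each month: B ← B·(1+r) − €109.03.
Month 1: interest €41.59; balance after payment €2,232.56.
Month 2: interest €40.37; balance after payment €2,163.90.
Month 3: interest €39.13; balance after payment €2,094.00.
Month 4: interest €37.87; balance after payment €2,022.84.

€2,022.84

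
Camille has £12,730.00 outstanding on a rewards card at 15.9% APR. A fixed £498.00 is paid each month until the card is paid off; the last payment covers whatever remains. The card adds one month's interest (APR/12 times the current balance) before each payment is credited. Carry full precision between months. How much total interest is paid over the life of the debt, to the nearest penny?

£2,916.68

Monthly rate r = 15.9%/12 = 1.325% = 0.01325.
Payoff takes n = ⌈−ln(1 − rB₀/P)/ln(1+r)⌉ = ⌈31.417⌉ = 32 payments; the last is £208.68.
Total paid = 31·£498.00 + £208.68 = £15,646.68.
Total interest = total paid − principal = £15,646.68 − £12,730.00 = £2,916.68.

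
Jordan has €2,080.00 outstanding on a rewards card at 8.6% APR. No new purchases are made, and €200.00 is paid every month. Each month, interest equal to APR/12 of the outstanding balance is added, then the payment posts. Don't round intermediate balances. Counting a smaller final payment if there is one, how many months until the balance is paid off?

Monthly rate r = 8.6%/12 = 0.716667% = 0.00716667.
Recurrence: B ← B·(1+r) − €200.00.
Month 1: interest €14.91; balance after payment €1,894.91.
Month 2: interest €13.58; balance after payment €1,708.49.
Closed form: n = −ln(1 − rB₀/P)/ln(1+r) = −ln(0.92547)/ln(1.00717) ≈ 10.847, so the balance reaches zero during payment 11.

11 payments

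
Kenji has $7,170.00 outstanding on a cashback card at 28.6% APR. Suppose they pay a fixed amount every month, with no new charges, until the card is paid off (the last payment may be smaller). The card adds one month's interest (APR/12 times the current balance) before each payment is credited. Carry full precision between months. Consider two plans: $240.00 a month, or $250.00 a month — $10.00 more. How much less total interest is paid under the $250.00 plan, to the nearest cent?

Monthly rate r = 28.6%/12 = 2.38333% = 0.0238333.
At $240.00/mo: n = ⌈−ln(1 − rB₀/P)/ln(1+r)⌉ = 53 payments (last $204.88); total interest = total paid − $7,170.00 = $5,514.88.
At $250.00/mo: 49 payments (last $212.43); total interest $5,042.43.
Interest saved = $5,514.88 − $5,042.43 = $472.45.

$472.45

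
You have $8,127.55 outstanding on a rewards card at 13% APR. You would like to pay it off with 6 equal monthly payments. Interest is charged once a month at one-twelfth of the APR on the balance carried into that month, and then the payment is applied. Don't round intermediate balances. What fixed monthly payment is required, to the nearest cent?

Monthly rate r = 13%/12 = 1.08333% = 0.0108333.
Level-payment amortization: P = B₀·r / (1 − (1+r)^(−n)) = 8127.55·0.0108333 / (1 − 1.01083^(−6)).
Denominator 1 − (1+r)^(−6) = 0.0626049171.
P = 88.0485 / 0.0626049171 ≈ 1406.41.

$1,406.41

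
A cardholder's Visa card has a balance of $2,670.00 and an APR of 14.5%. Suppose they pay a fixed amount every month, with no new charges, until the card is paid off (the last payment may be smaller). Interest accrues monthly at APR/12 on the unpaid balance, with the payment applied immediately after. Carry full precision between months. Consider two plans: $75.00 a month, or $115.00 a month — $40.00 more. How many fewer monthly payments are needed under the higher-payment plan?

Monthly rate r = 14.5%/12 = 1.20833% = 0.0120833.
At $75.00/mo: n = ⌈−ln(1 − rB₀/P)/ln(1+r)⌉ = 47 payments (last $61.94); total interest = total paid − $2,670.00 = $841.94.
At $115.00/mo: 28 payments (last $47.70); total interest $482.70.
Payments saved = 47 − 28 = 19.

19 fewer payments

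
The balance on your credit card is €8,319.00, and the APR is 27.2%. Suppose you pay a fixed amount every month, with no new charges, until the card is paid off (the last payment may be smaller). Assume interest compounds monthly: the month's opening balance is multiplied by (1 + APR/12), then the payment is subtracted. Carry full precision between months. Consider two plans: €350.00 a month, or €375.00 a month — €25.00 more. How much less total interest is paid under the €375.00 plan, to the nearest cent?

Monthly rate r = 27.2%/12 = 2.26667% = 0.0226667.
At €350.00/mo: n = ⌈−ln(1 − rB₀/P)/ln(1+r)⌉ = 35 payments (last €184.65); total interest = total paid − €8,319.00 = €3,765.65.
At €375.00/mo: 32 payments (last €67.82); total interest €3,373.82.
Interest saved = €3,765.65 − €3,373.82 = €391.83.

€391.83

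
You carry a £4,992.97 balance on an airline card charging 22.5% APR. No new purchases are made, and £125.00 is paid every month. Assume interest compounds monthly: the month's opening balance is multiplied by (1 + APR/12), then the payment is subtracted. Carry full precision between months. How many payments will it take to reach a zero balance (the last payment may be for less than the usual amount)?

75 payments

Monthly rate r = 22.5%/12 = 1.875% = 0.01875.
Recurrence: B ← B·(1+r) − £125.00.
Month 1: interest £93.62; balance after payment £4,961.59.
Month 2: interest £93.03; balance after payment £4,929.62.
Closed form: n = −ln(1 − rB₀/P)/ln(1+r) = −ln(0.25105)/ln(1.01875) ≈ 74.400, so the balance reaches zero during payment 75.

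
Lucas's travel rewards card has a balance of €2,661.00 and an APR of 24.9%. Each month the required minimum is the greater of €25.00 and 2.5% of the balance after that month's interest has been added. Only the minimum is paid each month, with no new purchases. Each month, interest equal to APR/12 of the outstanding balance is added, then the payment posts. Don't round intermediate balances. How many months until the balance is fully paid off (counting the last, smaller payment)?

Monthly rate r = 24.9%/12 = 2.075% = 0.02075.
While 2.5% of the post-interest balance exceeds €25.00, each month B ← (B·(1+r))·(1 − 0.025), i.e. B shrinks by the factor (1+r)·0.975 = 0.99523.
This holds for months 1–210. Entering month 211 the balance is €975.18; 2.5% of the post-interest balance is now below €25.00, so the flat €25.00 minimum applies from here.
From month 211 a fixed €25.00 at rate r clears €975.18 in 81 more payments. Total: 210 + 81 = 291 months.

291 months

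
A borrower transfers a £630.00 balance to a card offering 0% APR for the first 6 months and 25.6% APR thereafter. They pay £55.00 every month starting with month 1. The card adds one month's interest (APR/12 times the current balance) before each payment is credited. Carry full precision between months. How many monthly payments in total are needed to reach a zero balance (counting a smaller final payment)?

12 months

Promo months 1–6 at r₀ = 0%/12 = 0; months 7+ at r₁ = 25.6%/12 = 0.0213333.
After month 6 (no interest yet): B = £630.00 − 6·£55.00 = £300.00.
Then at r₁ with £55.00/mo: n₂ = −ln(1 − r₁·B/P)/ln(1+r₁) ≈ 5.86 → 6 more payments.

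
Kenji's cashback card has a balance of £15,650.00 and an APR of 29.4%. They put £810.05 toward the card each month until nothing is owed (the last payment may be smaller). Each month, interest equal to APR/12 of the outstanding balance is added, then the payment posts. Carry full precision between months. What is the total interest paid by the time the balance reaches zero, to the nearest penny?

£5,810.95

Monthly rate r = 29.4%/12 = 2.45% = 0.0245.
Payoff takes n = ⌈−ln(1 − rB₀/P)/ln(1+r)⌉ = ⌈26.490⌉ = 27 payments; the last is £399.65.
Total paid = 26·£810.05 + £399.65 = £21,460.95.
Total interest = total paid − principal = £21,460.95 − £15,650.00 = £5,810.95.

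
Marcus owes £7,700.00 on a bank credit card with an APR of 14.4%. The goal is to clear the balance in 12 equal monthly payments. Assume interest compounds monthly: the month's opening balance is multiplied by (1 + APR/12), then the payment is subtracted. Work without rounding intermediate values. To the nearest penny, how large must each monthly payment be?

Monthly rate r = 14.4%/12 = 1.2% = 0.012.
Level-payment amortization: P = B₀·r / (1 − (1+r)^(−n)) = 7700.00·0.012 / (1 − 1.012^(−12)).
Denominator 1 − (1+r)^(−12) = 0.133369738.
P = 92.4 / 0.133369738 ≈ 692.81.

£692.81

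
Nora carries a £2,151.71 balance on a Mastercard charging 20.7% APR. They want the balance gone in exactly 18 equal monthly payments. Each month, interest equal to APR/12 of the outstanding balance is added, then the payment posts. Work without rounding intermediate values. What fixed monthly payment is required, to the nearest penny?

£140.08

Monthly rate r = 20.7%/12 = 1.725% = 0.01725.
Level-payment amortization: P = B₀·r / (1 − (1+r)^(−n)) = 2151.71·0.01725 / (1 − 1.01725^(−18)).
Denominator 1 − (1+r)^(−18) = 0.264976158.
P = 37.117 / 0.264976158 ≈ 140.08.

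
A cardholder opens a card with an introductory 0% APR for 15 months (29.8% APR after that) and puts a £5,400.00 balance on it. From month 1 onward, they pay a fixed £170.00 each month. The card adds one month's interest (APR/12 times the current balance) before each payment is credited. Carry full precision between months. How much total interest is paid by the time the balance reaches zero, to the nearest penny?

Promo months 1–15 at r₀ = 0%/12 = 0; months 16+ at r₁ = 29.8%/12 = 0.0248333.
After month 15 (no interest yet): B = £5,400.00 − 15·£170.00 = £2,850.00.
Then at r₁ with £170.00/mo: n₂ = −ln(1 − r₁·B/P)/ln(1+r₁) ≈ 21.95 → 22 more payments.
Total paid = 36·£170.00 + £161.43 = £6,281.43; interest = £6,281.43 − £5,400.00 = £881.43.

£881.43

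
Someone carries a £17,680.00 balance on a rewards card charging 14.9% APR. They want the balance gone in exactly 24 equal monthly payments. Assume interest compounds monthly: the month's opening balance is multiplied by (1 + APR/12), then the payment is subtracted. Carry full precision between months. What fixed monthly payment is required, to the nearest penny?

£856.40

Monthly rate r = 14.9%/12 = 1.24167% = 0.0124167.
Level-payment amortization: P = B₀·r / (1 − (1+r)^(−n)) = 17680.00·0.0124167 / (1 − 1.01242^(−24)).
Denominator 1 − (1+r)^(−24) = 0.256335354.
P = 219.527 / 0.256335354 ≈ 856.40.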